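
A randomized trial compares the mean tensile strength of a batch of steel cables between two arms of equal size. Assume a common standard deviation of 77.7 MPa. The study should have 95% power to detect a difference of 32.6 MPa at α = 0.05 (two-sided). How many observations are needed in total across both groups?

296 total

For two equal groups, n per group = 2·((z_{α/2} + z_β)·σ/δ)².
z_{α/2} = 1.960; z_β = 1.645 (power 95%).
n = 2 × (3.605 × 77.7 / 32.6)² = 2 × 73.83 = 147.66
Round up: n = 148 per group.
Total across both groups: 2 × 148 = 296.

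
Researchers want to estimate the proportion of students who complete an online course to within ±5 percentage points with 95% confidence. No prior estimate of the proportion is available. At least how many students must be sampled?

385

For a proportion with margin E = 0.05 at 95% confidence, z = 1.960.
With no prior estimate, use p = 0.5, which maximizes p(1−p) at 0.25.
n = 0.25 × (z/E)² = 0.25 × (1.960/0.05)² = 384.16
Round up: n = 385.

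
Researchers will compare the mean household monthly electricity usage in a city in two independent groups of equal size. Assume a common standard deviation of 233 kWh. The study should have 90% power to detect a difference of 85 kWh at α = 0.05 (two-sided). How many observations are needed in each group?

158 per group

For two equal groups, n per group = 2·((z_{α/2} + z_β)·σ/δ)².
z_{α/2} = 1.960; z_β = 1.282 (power 90%).
n = 2 × (3.242 × 233 / 85)² = 2 × 78.98 = 157.96
Round up: n = 158 per group.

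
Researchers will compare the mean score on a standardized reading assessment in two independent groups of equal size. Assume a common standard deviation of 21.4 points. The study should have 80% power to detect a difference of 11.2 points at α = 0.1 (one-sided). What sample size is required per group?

33 per group

For two equal groups, n per group = 2·((z_α + z_β)·σ/δ)².
z_α = 1.282; z_β = 0.842 (power 80%).
n = 2 × (2.124 × 21.4 / 11.2)² = 2 × 16.47 = 32.94
Round up: n = 33 per group.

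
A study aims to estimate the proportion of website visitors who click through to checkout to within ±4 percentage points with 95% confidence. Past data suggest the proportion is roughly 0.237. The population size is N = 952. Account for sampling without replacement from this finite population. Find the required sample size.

For a proportion with margin E = 0.04 at 95% confidence, z = 1.960.
n = p̂(1−p̂)(z/E)² = 0.237 × 0.763 × (1.960/0.04)² = 434.18 — call this n₀.
Finite-population correction with N = 952: n = n₀ / (1 + (n₀−1)/N) = 434.18 / 1.455 = 298.41
Round up: n = 299.

299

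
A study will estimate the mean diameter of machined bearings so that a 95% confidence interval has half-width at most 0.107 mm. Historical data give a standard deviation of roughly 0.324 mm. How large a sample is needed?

For a mean, the margin of error is E = z·σ/√n, so n = (zσ/E)².
At 95% confidence, z = 1.960.
n = (1.960 × 0.324 / 0.107)² = 35.22
Round up: n = 36.

n = 36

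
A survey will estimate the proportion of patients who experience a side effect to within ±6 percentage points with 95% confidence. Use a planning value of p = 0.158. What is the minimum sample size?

For a proportion with margin E = 0.06 at 95% confidence, z = 1.960.
n = p̂(1−p̂)(z/E)² = 0.158 × 0.842 × (1.960/0.06)² = 141.96
Round up: n = 142.

142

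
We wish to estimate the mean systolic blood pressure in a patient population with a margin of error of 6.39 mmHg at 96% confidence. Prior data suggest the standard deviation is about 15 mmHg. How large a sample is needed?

For a mean, the margin of error is E = z·σ/√n, so n = (zσ/E)².
At 96% confidence, z = 2.054.
n = (2.054 × 15 / 6.39)² = 23.25
Round up: n = 24.

n = 24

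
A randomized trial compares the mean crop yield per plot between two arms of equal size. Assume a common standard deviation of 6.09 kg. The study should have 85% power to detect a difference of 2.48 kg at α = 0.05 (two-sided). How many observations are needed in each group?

109 per group

For two equal groups, n per group = 2·((z_{α/2} + z_β)·σ/δ)².
z_{α/2} = 1.960; z_β = 1.036 (power 85%).
n = 2 × (2.996 × 6.09 / 2.48)² = 2 × 54.13 = 108.26
Round up: n = 109 per group.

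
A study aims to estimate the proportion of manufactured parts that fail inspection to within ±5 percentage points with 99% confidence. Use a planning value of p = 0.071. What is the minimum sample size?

176

For a proportion with margin E = 0.05 at 99% confidence, z = 2.576.
n = p̂(1−p̂)(z/E)² = 0.071 × 0.929 × (2.576/0.05)² = 175.08
Round up: n = 176.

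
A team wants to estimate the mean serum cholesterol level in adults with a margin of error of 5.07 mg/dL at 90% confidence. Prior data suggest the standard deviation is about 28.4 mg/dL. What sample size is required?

For a mean, the margin of error is E = z·σ/√n, so n = (zσ/E)².
At 90% confidence, z = 1.645.
n = (1.645 × 28.4 / 5.07)² = 84.91
Round up: n = 85.

85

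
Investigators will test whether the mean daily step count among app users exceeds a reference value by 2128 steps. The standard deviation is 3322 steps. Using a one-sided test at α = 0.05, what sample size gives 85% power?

For a one-sample z-test, n = ((z_α + z_β)·σ/δ)².
z_α = 1.645 (one-sided α = 0.05); z_β = 1.036 (power 85% → β = 0.15).
n = (2.681 × 3322 / 2128)² = 17.52
Round up: n = 18.

n = 18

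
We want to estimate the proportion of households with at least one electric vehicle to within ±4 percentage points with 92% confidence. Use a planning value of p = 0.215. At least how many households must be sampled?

324

For a proportion with margin E = 0.04 at 92% confidence, z = 1.751.
n = p̂(1−p̂)(z/E)² = 0.215 × 0.785 × (1.751/0.04)² = 323.42
Round up: n = 324.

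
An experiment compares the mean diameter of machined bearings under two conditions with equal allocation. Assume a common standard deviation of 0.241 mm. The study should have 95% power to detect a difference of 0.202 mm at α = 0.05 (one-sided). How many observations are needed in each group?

For two equal groups, n per group = 2·((z_α + z_β)·σ/δ)².
z_α = 1.645; z_β = 1.645 (power 95%).
n = 2 × (3.290 × 0.241 / 0.202)² = 2 × 15.41 = 30.82
Round up: n = 31 per group.

31 per group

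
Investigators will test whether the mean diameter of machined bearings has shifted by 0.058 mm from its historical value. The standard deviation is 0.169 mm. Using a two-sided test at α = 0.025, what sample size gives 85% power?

For a one-sample z-test, n = ((z_{α/2} + z_β)·σ/δ)².
z_{α/2} = 2.241 (two-sided α = 0.025); z_β = 1.036 (power 85% → β = 0.15).
n = (3.277 × 0.169 / 0.058)² = 91.17
Round up: n = 92.

92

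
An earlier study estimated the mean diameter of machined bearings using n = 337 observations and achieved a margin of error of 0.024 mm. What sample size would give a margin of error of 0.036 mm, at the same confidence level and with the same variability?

Margin of error scales as 1/√n, so n₂ = n₁·(E₁/E₂)².
n₂ = 337 × (0.024/0.036)² = 337 × 0.4444 = 149.76
Round up: n₂ = 150.

150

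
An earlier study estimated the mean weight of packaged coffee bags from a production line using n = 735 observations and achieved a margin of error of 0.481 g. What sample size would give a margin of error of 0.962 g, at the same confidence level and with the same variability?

Margin of error scales as 1/√n, so n₂ = n₁·(E₁/E₂)².
n₂ = 735 × (0.481/0.962)² = 735 × 0.25 = 183.75
Round up: n₂ = 184.

184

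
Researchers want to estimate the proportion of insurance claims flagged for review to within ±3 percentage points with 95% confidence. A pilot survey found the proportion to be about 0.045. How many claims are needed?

For a proportion with margin E = 0.03 at 95% confidence, z = 1.960.
n = p̂(1−p̂)(z/E)² = 0.045 × 0.955 × (1.960/0.03)² = 183.44
Round up: n = 184.

n = 184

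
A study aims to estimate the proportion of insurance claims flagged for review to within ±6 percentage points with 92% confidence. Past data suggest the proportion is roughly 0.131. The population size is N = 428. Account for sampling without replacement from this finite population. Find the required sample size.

80

For a proportion with margin E = 0.06 at 92% confidence, z = 1.751.
n = p̂(1−p̂)(z/E)² = 0.131 × 0.869 × (1.751/0.06)² = 96.95 — call this n₀.
Finite-population correction with N = 428: n = n₀ / (1 + (n₀−1)/N) = 96.95 / 1.224 = 79.21
Round up: n = 80.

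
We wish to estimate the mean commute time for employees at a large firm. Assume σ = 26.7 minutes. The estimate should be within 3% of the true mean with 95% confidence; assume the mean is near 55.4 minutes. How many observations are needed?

For a mean, the margin of error is E = z·σ/√n, so n = (zσ/E)².
At 95% confidence, z = 1.960.
E = 3% of 55.4 = 1.662 minutes.
n = (1.960 × 26.7 / 1.662)² = 991.45
Round up: n = 992.

992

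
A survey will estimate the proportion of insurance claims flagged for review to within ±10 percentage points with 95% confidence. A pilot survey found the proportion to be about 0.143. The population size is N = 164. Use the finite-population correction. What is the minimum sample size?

37

For a proportion with margin E = 0.1 at 95% confidence, z = 1.960.
n = p̂(1−p̂)(z/E)² = 0.143 × 0.857 × (1.960/0.1)² = 47.08 — call this n₀.
Finite-population correction with N = 164: n = n₀ / (1 + (n₀−1)/N) = 47.08 / 1.281 = 36.75
Round up: n = 37.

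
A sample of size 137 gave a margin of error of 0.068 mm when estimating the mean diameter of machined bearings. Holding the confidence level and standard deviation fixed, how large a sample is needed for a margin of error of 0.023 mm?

Margin of error scales as 1/√n, so n₂ = n₁·(E₁/E₂)².
n₂ = 137 × (0.068/0.023)² = 137 × 8.741 = 1197.52
Round up: n₂ = 1198.

1198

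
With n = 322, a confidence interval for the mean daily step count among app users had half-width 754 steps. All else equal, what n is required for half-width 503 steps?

Margin of error scales as 1/√n, so n₂ = n₁·(E₁/E₂)².
n₂ = 322 × (754/503)² = 322 × 2.247 = 723.53
Round up: n₂ = 724.

n = 724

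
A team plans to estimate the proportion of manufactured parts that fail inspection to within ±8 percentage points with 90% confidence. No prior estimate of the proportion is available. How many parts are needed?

For a proportion with margin E = 0.08 at 90% confidence, z = 1.645.
With no prior estimate, use p = 0.5, which maximizes p(1−p) at 0.25.
n = 0.25 × (z/E)² = 0.25 × (1.645/0.08)² = 105.70
Round up: n = 106.

106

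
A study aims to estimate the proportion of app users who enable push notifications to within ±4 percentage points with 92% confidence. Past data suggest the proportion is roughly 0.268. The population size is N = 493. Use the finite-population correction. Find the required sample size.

214

For a proportion with margin E = 0.04 at 92% confidence, z = 1.751.
n = p̂(1−p̂)(z/E)² = 0.268 × 0.732 × (1.751/0.04)² = 375.92 — call this n₀.
Finite-population correction with N = 493: n = n₀ / (1 + (n₀−1)/N) = 375.92 / 1.76 = 213.59
Round up: n = 214.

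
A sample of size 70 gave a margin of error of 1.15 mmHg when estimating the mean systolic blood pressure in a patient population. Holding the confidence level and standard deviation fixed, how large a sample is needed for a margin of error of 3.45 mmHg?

8

Margin of error scales as 1/√n, so n₂ = n₁·(E₁/E₂)².
n₂ = 70 × (1.15/3.45)² = 70 × 0.1111 = 7.78
Round up: n₂ = 8.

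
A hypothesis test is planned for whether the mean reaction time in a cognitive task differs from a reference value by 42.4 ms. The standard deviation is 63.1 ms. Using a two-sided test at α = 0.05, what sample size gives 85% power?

For a one-sample z-test, n = ((z_{α/2} + z_β)·σ/δ)².
z_{α/2} = 1.960 (two-sided α = 0.05); z_β = 1.036 (power 85% → β = 0.15).
n = (2.996 × 63.1 / 42.4)² = 19.88
Round up: n = 20.

20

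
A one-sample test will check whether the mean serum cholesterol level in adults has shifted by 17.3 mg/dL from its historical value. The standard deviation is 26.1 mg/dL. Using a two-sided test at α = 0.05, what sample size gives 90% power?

24

For a one-sample z-test, n = ((z_{α/2} + z_β)·σ/δ)².
z_{α/2} = 1.960 (two-sided α = 0.05); z_β = 1.282 (power 90% → β = 0.1).
n = (3.242 × 26.1 / 17.3)² = 23.92
Round up: n = 24.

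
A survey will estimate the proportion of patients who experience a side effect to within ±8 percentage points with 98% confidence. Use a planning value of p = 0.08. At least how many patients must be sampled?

63

For a proportion with margin E = 0.08 at 98% confidence, z = 2.326.
n = p̂(1−p̂)(z/E)² = 0.08 × 0.92 × (2.326/0.08)² = 62.22
Round up: n = 63.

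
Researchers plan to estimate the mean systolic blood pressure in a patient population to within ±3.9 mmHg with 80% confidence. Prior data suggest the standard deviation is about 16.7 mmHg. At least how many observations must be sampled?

n = 31

For a mean, the margin of error is E = z·σ/√n, so n = (zσ/E)².
At 80% confidence, z = 1.282.
n = (1.282 × 16.7 / 3.9)² = 30.14
Round up: n = 31.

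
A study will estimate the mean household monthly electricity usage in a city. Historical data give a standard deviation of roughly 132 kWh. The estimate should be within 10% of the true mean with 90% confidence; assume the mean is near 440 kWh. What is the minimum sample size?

25

For a mean, the margin of error is E = z·σ/√n, so n = (zσ/E)².
At 90% confidence, z = 1.645.
E = 10% of 440 = 44 kWh.
n = (1.645 × 132 / 44)² = 24.35
Round up: n = 25.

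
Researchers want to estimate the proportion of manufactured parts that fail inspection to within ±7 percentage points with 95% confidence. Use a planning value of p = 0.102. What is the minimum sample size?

For a proportion with margin E = 0.07 at 95% confidence, z = 1.960.
n = p̂(1−p̂)(z/E)² = 0.102 × 0.898 × (1.960/0.07)² = 71.81
Round up: n = 72.

72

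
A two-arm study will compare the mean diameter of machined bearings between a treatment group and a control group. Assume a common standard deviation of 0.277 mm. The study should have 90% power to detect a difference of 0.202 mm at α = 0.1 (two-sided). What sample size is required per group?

33 per group

For two equal groups, n per group = 2·((z_{α/2} + z_β)·σ/δ)².
z_{α/2} = 1.645; z_β = 1.282 (power 90%).
n = 2 × (2.927 × 0.277 / 0.202)² = 2 × 16.11 = 32.22
Round up: n = 33 per group.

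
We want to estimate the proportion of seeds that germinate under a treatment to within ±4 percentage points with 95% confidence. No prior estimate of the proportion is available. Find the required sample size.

For a proportion with margin E = 0.04 at 95% confidence, z = 1.960.
With no prior estimate, use p = 0.5, which maximizes p(1−p) at 0.25.
n = 0.25 × (z/E)² = 0.25 × (1.960/0.04)² = 600.25
Round up: n = 601.

601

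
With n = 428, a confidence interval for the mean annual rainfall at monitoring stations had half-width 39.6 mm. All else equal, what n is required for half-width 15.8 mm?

Margin of error scales as 1/√n, so n₂ = n₁·(E₁/E₂)².
n₂ = 428 × (39.6/15.8)² = 428 × 6.282 = 2688.70
Round up: n₂ = 2689.

n = 2689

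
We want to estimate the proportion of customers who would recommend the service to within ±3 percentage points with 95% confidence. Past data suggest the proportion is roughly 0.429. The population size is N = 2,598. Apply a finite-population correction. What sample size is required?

746

For a proportion with margin E = 0.03 at 95% confidence, z = 1.960.
n = p̂(1−p̂)(z/E)² = 0.429 × 0.571 × (1.960/0.03)² = 1045.59 — call this n₀.
Finite-population correction with N = 2,598: n = n₀ / (1 + (n₀−1)/N) = 1045.59 / 1.402 = 745.78
Round up: n = 746.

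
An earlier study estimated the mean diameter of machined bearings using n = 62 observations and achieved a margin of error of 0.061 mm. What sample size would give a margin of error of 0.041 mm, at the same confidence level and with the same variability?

Margin of error scales as 1/√n, so n₂ = n₁·(E₁/E₂)².
n₂ = 62 × (0.061/0.041)² = 62 × 2.214 = 137.27
Round up: n₂ = 138.

138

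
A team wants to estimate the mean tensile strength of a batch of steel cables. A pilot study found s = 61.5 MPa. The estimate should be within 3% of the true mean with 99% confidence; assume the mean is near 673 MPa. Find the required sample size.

For a mean, the margin of error is E = z·σ/√n, so n = (zσ/E)².
At 99% confidence, z = 2.576.
E = 3% of 673 = 20.19 MPa.
n = (2.576 × 61.5 / 20.19)² = 61.57
Round up: n = 62.

62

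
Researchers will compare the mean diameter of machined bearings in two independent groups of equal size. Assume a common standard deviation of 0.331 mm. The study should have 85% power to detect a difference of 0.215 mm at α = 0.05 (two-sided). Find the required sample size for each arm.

For two equal groups, n per group = 2·((z_{α/2} + z_β)·σ/δ)².
z_{α/2} = 1.960; z_β = 1.036 (power 85%).
n = 2 × (2.996 × 0.331 / 0.215)² = 2 × 21.27 = 42.54
Round up: n = 43 per group.

43 per group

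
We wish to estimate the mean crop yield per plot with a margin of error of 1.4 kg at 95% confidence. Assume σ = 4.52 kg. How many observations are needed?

For a mean, the margin of error is E = z·σ/√n, so n = (zσ/E)².
At 95% confidence, z = 1.960.
n = (1.960 × 4.52 / 1.4)² = 40.04
Round up: n = 41.

41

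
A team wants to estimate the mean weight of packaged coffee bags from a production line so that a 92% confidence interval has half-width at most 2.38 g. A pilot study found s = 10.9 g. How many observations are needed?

For a mean, the margin of error is E = z·σ/√n, so n = (zσ/E)².
At 92% confidence, z = 1.751.
n = (1.751 × 10.9 / 2.38)² = 64.31
Round up: n = 65.

n = 65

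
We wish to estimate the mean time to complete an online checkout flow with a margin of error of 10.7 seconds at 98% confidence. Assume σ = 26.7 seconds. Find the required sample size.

34

For a mean, the margin of error is E = z·σ/√n, so n = (zσ/E)².
At 98% confidence, z = 2.326.
n = (2.326 × 26.7 / 10.7)² = 33.69
Round up: n = 34.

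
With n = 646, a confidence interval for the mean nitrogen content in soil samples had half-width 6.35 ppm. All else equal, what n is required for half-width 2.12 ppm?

Margin of error scales as 1/√n, so n₂ = n₁·(E₁/E₂)².
n₂ = 646 × (6.35/2.12)² = 646 × 8.972 = 5795.91
Round up: n₂ = 5796.

5796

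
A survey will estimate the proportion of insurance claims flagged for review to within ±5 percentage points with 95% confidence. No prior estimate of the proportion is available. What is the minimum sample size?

For a proportion with margin E = 0.05 at 95% confidence, z = 1.960.
With no prior estimate, use p = 0.5, which maximizes p(1−p) at 0.25.
n = 0.25 × (z/E)² = 0.25 × (1.960/0.05)² = 384.16
Round up: n = 385.

n = 385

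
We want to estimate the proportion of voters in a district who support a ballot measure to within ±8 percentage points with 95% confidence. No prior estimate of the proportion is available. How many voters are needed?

151

For a proportion with margin E = 0.08 at 95% confidence, z = 1.960.
With no prior estimate, use p = 0.5, which maximizes p(1−p) at 0.25.
n = 0.25 × (z/E)² = 0.25 × (1.960/0.08)² = 150.06
Round up: n = 151.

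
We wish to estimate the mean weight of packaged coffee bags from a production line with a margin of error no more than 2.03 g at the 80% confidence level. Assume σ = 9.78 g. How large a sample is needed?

39

For a mean, the margin of error is E = z·σ/√n, so n = (zσ/E)².
At 80% confidence, z = 1.282.
n = (1.282 × 9.78 / 2.03)² = 38.15
Round up: n = 39.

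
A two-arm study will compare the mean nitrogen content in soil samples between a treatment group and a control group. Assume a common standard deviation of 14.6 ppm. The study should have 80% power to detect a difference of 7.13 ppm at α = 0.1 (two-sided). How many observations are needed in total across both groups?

For two equal groups, n per group = 2·((z_{α/2} + z_β)·σ/δ)².
z_{α/2} = 1.645; z_β = 0.842 (power 80%).
n = 2 × (2.487 × 14.6 / 7.13)² = 2 × 25.93 = 51.86
Round up: n = 52 per group.
Total across both groups: 2 × 52 = 104.

104 total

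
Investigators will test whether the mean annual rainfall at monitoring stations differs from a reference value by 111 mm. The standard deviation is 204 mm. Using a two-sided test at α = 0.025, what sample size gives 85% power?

For a one-sample z-test, n = ((z_{α/2} + z_β)·σ/δ)².
z_{α/2} = 2.241 (two-sided α = 0.025); z_β = 1.036 (power 85% → β = 0.15).
n = (3.277 × 204 / 111)² = 36.27
Round up: n = 37.

n = 37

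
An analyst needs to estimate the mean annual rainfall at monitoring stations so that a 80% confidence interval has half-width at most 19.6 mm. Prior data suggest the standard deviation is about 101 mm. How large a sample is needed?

44

For a mean, the margin of error is E = z·σ/√n, so n = (zσ/E)².
At 80% confidence, z = 1.282.
n = (1.282 × 101 / 19.6)² = 43.64
Round up: n = 44.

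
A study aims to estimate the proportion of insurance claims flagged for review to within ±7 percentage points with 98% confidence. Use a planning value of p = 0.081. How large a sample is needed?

For a proportion with margin E = 0.07 at 98% confidence, z = 2.326.
n = p̂(1−p̂)(z/E)² = 0.081 × 0.919 × (2.326/0.07)² = 82.19
Round up: n = 83.

n = 83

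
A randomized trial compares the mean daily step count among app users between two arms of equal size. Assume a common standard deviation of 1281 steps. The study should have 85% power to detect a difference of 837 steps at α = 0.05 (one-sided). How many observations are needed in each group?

34 per group

For two equal groups, n per group = 2·((z_α + z_β)·σ/δ)².
z_α = 1.645; z_β = 1.036 (power 85%).
n = 2 × (2.681 × 1281 / 837)² = 2 × 16.84 = 33.68
Round up: n = 34 per group.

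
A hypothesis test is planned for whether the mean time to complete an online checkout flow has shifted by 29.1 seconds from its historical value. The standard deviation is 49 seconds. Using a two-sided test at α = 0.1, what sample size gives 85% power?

n = 21

For a one-sample z-test, n = ((z_{α/2} + z_β)·σ/δ)².
z_{α/2} = 1.645 (two-sided α = 0.1); z_β = 1.036 (power 85% → β = 0.15).
n = (2.681 × 49 / 29.1)² = 20.38
Round up: n = 21.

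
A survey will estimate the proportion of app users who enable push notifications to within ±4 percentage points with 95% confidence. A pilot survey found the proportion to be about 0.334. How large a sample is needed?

For a proportion with margin E = 0.04 at 95% confidence, z = 1.960.
n = p̂(1−p̂)(z/E)² = 0.334 × 0.666 × (1.960/0.04)² = 534.09
Round up: n = 535.

535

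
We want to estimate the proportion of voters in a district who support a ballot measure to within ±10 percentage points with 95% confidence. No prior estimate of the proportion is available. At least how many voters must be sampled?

97

For a proportion with margin E = 0.1 at 95% confidence, z = 1.960.
With no prior estimate, use p = 0.5, which maximizes p(1−p) at 0.25.
n = 0.25 × (z/E)² = 0.25 × (1.960/0.1)² = 96.04
Round up: n = 97.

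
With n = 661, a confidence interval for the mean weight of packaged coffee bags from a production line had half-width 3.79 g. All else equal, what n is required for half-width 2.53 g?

n = 1484

Margin of error scales as 1/√n, so n₂ = n₁·(E₁/E₂)².
n₂ = 661 × (3.79/2.53)² = 661 × 2.244 = 1483.28
Round up: n₂ = 1484.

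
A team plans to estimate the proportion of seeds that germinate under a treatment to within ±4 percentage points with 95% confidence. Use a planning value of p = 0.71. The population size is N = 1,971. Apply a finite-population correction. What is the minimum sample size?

396

For a proportion with margin E = 0.04 at 95% confidence, z = 1.960.
n = p̂(1−p̂)(z/E)² = 0.71 × 0.29 × (1.960/0.04)² = 494.37 — call this n₀.
Finite-population correction with N = 1,971: n = n₀ / (1 + (n₀−1)/N) = 494.37 / 1.25 = 395.50
Round up: n = 396.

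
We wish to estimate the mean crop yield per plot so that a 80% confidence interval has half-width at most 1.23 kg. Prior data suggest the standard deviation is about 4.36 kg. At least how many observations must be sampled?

21

For a mean, the margin of error is E = z·σ/√n, so n = (zσ/E)².
At 80% confidence, z = 1.282.
n = (1.282 × 4.36 / 1.23)² = 20.65
Round up: n = 21.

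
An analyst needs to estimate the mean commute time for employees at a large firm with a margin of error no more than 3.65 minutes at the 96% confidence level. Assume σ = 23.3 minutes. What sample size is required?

For a mean, the margin of error is E = z·σ/√n, so n = (zσ/E)².
At 96% confidence, z = 2.054.
n = (2.054 × 23.3 / 3.65)² = 171.92
Round up: n = 172.

172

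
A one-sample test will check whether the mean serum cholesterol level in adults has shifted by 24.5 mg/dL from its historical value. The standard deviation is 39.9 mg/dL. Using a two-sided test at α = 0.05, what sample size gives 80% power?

For a one-sample z-test, n = ((z_{α/2} + z_β)·σ/δ)².
z_{α/2} = 1.960 (two-sided α = 0.05); z_β = 0.842 (power 80% → β = 0.2).
n = (2.802 × 39.9 / 24.5)² = 20.82
Round up: n = 21.

21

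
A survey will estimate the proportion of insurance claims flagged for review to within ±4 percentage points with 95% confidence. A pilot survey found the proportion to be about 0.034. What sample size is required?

n = 79

For a proportion with margin E = 0.04 at 95% confidence, z = 1.960.
n = p̂(1−p̂)(z/E)² = 0.034 × 0.966 × (1.960/0.04)² = 78.86
Round up: n = 79.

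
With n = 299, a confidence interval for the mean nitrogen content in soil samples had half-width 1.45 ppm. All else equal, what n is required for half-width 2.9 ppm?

75

Margin of error scales as 1/√n, so n₂ = n₁·(E₁/E₂)².
n₂ = 299 × (1.45/2.9)² = 299 × 0.25 = 74.75
Round up: n₂ = 75.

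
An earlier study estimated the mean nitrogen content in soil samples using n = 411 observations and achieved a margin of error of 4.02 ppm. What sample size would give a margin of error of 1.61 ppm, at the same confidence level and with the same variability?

Margin of error scales as 1/√n, so n₂ = n₁·(E₁/E₂)².
n₂ = 411 × (4.02/1.61)² = 411 × 6.234 = 2562.17
Round up: n₂ = 2563.

2563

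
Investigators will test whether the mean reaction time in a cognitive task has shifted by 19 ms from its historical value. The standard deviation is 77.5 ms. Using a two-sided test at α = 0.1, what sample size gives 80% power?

103

For a one-sample z-test, n = ((z_{α/2} + z_β)·σ/δ)².
z_{α/2} = 1.645 (two-sided α = 0.1); z_β = 0.842 (power 80% → β = 0.2).
n = (2.487 × 77.5 / 19)² = 102.91
Round up: n = 103.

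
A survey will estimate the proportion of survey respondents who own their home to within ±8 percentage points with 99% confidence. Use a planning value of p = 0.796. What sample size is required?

For a proportion with margin E = 0.08 at 99% confidence, z = 2.576.
n = p̂(1−p̂)(z/E)² = 0.796 × 0.204 × (2.576/0.08)² = 168.37
Round up: n = 169.

169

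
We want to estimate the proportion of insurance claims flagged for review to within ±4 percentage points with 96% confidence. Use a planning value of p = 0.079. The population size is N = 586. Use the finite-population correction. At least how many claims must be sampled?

145

For a proportion with margin E = 0.04 at 96% confidence, z = 2.054.
n = p̂(1−p̂)(z/E)² = 0.079 × 0.921 × (2.054/0.04)² = 191.85 — call this n₀.
Finite-population correction with N = 586: n = n₀ / (1 + (n₀−1)/N) = 191.85 / 1.326 = 144.68
Round up: n = 145.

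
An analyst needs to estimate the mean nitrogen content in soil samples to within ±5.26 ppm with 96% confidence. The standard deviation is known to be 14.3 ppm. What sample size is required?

For a mean, the margin of error is E = z·σ/√n, so n = (zσ/E)².
At 96% confidence, z = 2.054.
n = (2.054 × 14.3 / 5.26)² = 31.18
Round up: n = 32.

n = 32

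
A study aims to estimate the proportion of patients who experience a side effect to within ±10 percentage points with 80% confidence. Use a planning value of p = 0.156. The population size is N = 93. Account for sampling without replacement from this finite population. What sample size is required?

18

For a proportion with margin E = 0.1 at 80% confidence, z = 1.282.
n = p̂(1−p̂)(z/E)² = 0.156 × 0.844 × (1.282/0.1)² = 21.64 — call this n₀.
Finite-population correction with N = 93: n = n₀ / (1 + (n₀−1)/N) = 21.64 / 1.222 = 17.71
Round up: n = 18.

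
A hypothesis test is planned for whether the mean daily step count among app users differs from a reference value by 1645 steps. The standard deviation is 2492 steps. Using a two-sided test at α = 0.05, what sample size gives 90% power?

n = 25

For a one-sample z-test, n = ((z_{α/2} + z_β)·σ/δ)².
z_{α/2} = 1.960 (two-sided α = 0.05); z_β = 1.282 (power 90% → β = 0.1).
n = (3.242 × 2492 / 1645)² = 24.12
Round up: n = 25.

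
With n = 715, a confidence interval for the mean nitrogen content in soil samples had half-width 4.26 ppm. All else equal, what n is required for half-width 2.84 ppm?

Margin of error scales as 1/√n, so n₂ = n₁·(E₁/E₂)².
n₂ = 715 × (4.26/2.84)² = 715 × 2.25 = 1608.75
Round up: n₂ = 1609.

n = 1609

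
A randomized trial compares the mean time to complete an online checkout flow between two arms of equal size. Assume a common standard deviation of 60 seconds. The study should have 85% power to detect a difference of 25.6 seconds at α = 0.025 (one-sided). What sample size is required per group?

For two equal groups, n per group = 2·((z_α + z_β)·σ/δ)².
z_α = 1.960; z_β = 1.036 (power 85%).
n = 2 × (2.996 × 60 / 25.6)² = 2 × 49.31 = 98.62
Round up: n = 99 per group.

99 per group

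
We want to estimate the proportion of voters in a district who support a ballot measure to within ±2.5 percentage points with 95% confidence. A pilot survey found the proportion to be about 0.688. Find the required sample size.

For a proportion with margin E = 0.025 at 95% confidence, z = 1.960.
n = p̂(1−p̂)(z/E)² = 0.688 × 0.312 × (1.960/0.025)² = 1319.40
Round up: n = 1320.

n = 1320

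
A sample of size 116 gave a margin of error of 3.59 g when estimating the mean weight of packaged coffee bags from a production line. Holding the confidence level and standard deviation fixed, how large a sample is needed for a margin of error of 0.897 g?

Margin of error scales as 1/√n, so n₂ = n₁·(E₁/E₂)².
n₂ = 116 × (3.59/0.897)² = 116 × 16.02 = 1858.32
Round up: n₂ = 1859.

1859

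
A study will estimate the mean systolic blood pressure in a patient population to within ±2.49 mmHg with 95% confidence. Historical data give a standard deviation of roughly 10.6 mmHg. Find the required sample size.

For a mean, the margin of error is E = z·σ/√n, so n = (zσ/E)².
At 95% confidence, z = 1.960.
n = (1.960 × 10.6 / 2.49)² = 69.62
Round up: n = 70.

70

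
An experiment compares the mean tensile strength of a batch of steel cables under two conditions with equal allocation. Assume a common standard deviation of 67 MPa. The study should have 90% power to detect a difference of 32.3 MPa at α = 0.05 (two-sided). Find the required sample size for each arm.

For two equal groups, n per group = 2·((z_{α/2} + z_β)·σ/δ)².
z_{α/2} = 1.960; z_β = 1.282 (power 90%).
n = 2 × (3.242 × 67 / 32.3)² = 2 × 45.22 = 90.44
Round up: n = 91 per group.

91 per group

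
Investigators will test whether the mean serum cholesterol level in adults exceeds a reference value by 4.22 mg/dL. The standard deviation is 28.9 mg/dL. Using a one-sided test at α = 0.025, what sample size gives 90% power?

493

For a one-sample z-test, n = ((z_α + z_β)·σ/δ)².
z_α = 1.960 (one-sided α = 0.025); z_β = 1.282 (power 90% → β = 0.1).
n = (3.242 × 28.9 / 4.22)² = 492.94
Round up: n = 493.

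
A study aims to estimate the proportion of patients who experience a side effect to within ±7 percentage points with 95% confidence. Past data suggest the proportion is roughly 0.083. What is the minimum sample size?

For a proportion with margin E = 0.07 at 95% confidence, z = 1.960.
n = p̂(1−p̂)(z/E)² = 0.083 × 0.917 × (1.960/0.07)² = 59.67
Round up: n = 60.

60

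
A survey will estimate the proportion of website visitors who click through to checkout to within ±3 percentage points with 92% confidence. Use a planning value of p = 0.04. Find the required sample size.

131

For a proportion with margin E = 0.03 at 92% confidence, z = 1.751.
n = p̂(1−p̂)(z/E)² = 0.04 × 0.96 × (1.751/0.03)² = 130.82
Round up: n = 131.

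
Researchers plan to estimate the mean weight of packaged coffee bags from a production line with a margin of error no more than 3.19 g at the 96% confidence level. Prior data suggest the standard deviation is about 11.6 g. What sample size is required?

56

For a mean, the margin of error is E = z·σ/√n, so n = (zσ/E)².
At 96% confidence, z = 2.054.
n = (2.054 × 11.6 / 3.19)² = 55.79
Round up: n = 56.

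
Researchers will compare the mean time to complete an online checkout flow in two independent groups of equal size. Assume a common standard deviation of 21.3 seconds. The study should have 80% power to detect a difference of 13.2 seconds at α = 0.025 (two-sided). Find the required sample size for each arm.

50 per group

For two equal groups, n per group = 2·((z_{α/2} + z_β)·σ/δ)².
z_{α/2} = 2.241; z_β = 0.842 (power 80%).
n = 2 × (3.083 × 21.3 / 13.2)² = 2 × 24.75 = 49.50
Round up: n = 50 per group.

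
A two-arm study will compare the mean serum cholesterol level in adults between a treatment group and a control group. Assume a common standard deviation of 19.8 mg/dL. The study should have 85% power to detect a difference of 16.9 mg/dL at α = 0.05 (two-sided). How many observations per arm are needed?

25 per group

For two equal groups, n per group = 2·((z_{α/2} + z_β)·σ/δ)².
z_{α/2} = 1.960; z_β = 1.036 (power 85%).
n = 2 × (2.996 × 19.8 / 16.9)² = 2 × 12.32 = 24.64
Round up: n = 25 per group.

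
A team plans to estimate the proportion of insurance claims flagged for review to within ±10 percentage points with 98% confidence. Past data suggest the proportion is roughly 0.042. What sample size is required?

For a proportion with margin E = 0.1 at 98% confidence, z = 2.326.
n = p̂(1−p̂)(z/E)² = 0.042 × 0.958 × (2.326/0.1)² = 21.77
Round up: n = 22.

22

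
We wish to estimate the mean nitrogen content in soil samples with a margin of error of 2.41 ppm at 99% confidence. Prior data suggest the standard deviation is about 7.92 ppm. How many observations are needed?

For a mean, the margin of error is E = z·σ/√n, so n = (zσ/E)².
At 99% confidence, z = 2.576.
n = (2.576 × 7.92 / 2.41)² = 71.67
Round up: n = 72.

72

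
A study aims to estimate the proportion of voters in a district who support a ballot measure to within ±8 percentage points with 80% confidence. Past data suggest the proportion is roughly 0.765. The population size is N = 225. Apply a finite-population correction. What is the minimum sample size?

n = 39

For a proportion with margin E = 0.08 at 80% confidence, z = 1.282.
n = p̂(1−p̂)(z/E)² = 0.765 × 0.235 × (1.282/0.08)² = 46.17 — call this n₀.
Finite-population correction with N = 225: n = n₀ / (1 + (n₀−1)/N) = 46.17 / 1.201 = 38.44
Round up: n = 39.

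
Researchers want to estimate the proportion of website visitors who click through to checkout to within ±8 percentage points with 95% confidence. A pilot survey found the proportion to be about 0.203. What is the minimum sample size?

98

For a proportion with margin E = 0.08 at 95% confidence, z = 1.960.
n = p̂(1−p̂)(z/E)² = 0.203 × 0.797 × (1.960/0.08)² = 97.12
Round up: n = 98.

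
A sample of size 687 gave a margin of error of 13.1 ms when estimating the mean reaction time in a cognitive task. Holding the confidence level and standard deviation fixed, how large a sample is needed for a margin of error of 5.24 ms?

n = 4294

Margin of error scales as 1/√n, so n₂ = n₁·(E₁/E₂)².
n₂ = 687 × (13.1/5.24)² = 687 × 6.25 = 4293.75
Round up: n₂ = 4294.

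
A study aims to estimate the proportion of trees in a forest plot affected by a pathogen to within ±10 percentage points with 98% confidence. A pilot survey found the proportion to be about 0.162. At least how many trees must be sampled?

74

For a proportion with margin E = 0.1 at 98% confidence, z = 2.326.
n = p̂(1−p̂)(z/E)² = 0.162 × 0.838 × (2.326/0.1)² = 73.45
Round up: n = 74.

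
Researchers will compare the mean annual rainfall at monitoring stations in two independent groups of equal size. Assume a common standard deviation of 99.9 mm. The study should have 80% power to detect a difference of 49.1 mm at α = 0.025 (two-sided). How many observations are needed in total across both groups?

For two equal groups, n per group = 2·((z_{α/2} + z_β)·σ/δ)².
z_{α/2} = 2.241; z_β = 0.842 (power 80%).
n = 2 × (3.083 × 99.9 / 49.1)² = 2 × 39.35 = 78.70
Round up: n = 79 per group.
Total across both groups: 2 × 79 = 158.

158 total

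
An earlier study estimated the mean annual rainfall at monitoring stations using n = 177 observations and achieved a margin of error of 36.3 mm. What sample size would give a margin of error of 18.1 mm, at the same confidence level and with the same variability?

712

Margin of error scales as 1/√n, so n₂ = n₁·(E₁/E₂)².
n₂ = 177 × (36.3/18.1)² = 177 × 4.022 = 711.89
Round up: n₂ = 712.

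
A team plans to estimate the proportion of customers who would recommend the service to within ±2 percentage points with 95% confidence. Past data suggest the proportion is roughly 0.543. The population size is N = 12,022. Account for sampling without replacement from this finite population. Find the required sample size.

For a proportion with margin E = 0.02 at 95% confidence, z = 1.960.
n = p̂(1−p̂)(z/E)² = 0.543 × 0.457 × (1.960/0.02)² = 2383.24 — call this n₀.
Finite-population correction with N = 12,022: n = n₀ / (1 + (n₀−1)/N) = 2383.24 / 1.198 = 1989.35
Round up: n = 1990.

1990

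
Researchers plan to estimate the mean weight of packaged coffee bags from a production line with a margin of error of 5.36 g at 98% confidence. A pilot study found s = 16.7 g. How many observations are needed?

n = 53

For a mean, the margin of error is E = z·σ/√n, so n = (zσ/E)².
At 98% confidence, z = 2.326.
n = (2.326 × 16.7 / 5.36)² = 52.52
Round up: n = 53.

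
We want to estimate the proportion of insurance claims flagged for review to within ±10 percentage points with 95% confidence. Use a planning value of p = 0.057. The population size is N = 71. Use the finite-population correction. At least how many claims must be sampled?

For a proportion with margin E = 0.1 at 95% confidence, z = 1.960.
n = p̂(1−p̂)(z/E)² = 0.057 × 0.943 × (1.960/0.1)² = 20.65 — call this n₀.
Finite-population correction with N = 71: n = n₀ / (1 + (n₀−1)/N) = 20.65 / 1.277 = 16.17
Round up: n = 17.

n = 17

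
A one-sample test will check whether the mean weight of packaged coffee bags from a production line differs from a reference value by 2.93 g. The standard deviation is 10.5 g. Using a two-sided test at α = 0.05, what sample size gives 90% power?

For a one-sample z-test, n = ((z_{α/2} + z_β)·σ/δ)².
z_{α/2} = 1.960 (two-sided α = 0.05); z_β = 1.282 (power 90% → β = 0.1).
n = (3.242 × 10.5 / 2.93)² = 134.98
Round up: n = 135.

135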